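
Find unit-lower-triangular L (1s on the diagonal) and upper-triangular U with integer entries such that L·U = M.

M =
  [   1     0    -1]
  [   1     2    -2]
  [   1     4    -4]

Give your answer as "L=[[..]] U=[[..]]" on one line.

  row1 -= 1·row0 → [0,2,-1]
  row2 -= 1·row0 → [0,4,-3]
  row2 -= 2·row1 → [0,0,-1]

L=[[1,0,0],[1,1,0],[1,2,1]] U=[[1,0,-1],[0,2,-1],[0,0,-1]]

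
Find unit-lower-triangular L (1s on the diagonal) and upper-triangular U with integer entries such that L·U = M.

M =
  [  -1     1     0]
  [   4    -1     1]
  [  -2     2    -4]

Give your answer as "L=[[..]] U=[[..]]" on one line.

L=[[1,0,0],[-4,1,0],[2,0,1]] U=[[-1,1,0],[0,3,1],[0,0,-4]]

  row1 -= -4·row0 → [0,3,1]
  row2 -= 2·row0 → [0,0,-4]
  row2 -= 0·row1 → [0,0,-4]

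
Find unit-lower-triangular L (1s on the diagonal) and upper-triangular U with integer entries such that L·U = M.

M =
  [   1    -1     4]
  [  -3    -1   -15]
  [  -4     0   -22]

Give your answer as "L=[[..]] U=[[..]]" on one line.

  r1 -= -3·r0 → [0,-4,-3]
  r2 -= -4·r0 → [0,-4,-6]
  r2 -= 1·r1 → [0,0,-3]

L=[[1,0,0],[-3,1,0],[-4,1,1]] U=[[1,-1,4],[0,-4,-3],[0,0,-3]]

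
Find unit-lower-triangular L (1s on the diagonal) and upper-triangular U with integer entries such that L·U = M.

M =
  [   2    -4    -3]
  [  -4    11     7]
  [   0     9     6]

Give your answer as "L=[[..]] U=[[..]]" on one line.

L=[[1,0,0],[-2,1,0],[0,3,1]] U=[[2,-4,-3],[0,3,1],[0,0,3]]

  R1 -= -2·R0 → [0,3,1]
  R2 -= 0·R0 → [0,9,6]
  R2 -= 3·R1 → [0,0,3]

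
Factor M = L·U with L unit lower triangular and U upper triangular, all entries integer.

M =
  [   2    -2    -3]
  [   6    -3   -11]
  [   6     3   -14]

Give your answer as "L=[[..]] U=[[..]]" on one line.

  row1 -= 3·row0 → [0,3,-2]
  row2 -= 3·row0 → [0,9,-5]
  row2 -= 3·row1 → [0,0,1]

L=[[1,0,0],[3,1,0],[3,3,1]] U=[[2,-2,-3],[0,3,-2],[0,0,1]]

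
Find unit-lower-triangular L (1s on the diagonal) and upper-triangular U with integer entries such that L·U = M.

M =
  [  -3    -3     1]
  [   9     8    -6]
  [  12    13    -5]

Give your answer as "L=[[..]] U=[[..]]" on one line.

  r1 -= -3·r0 → [0,-1,-3]
  r2 -= -4·r0 → [0,1,-1]
  r2 -= -1·r1 → [0,0,-4]

L=[[1,0,0],[-3,1,0],[-4,-1,1]] U=[[-3,-3,1],[0,-1,-3],[0,0,-4]]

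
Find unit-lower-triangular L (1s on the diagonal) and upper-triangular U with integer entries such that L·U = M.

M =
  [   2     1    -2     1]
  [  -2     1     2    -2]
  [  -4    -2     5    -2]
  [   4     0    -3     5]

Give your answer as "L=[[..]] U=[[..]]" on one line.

  R1 -= -1·R0 → [0,2,0,-1]
  R2 -= -2·R0 → [0,0,1,0]
  R3 -= 2·R0 → [0,-2,1,3]
  R2 -= 0·R1 → [0,0,1,0]
  R3 -= -1·R1 → [0,0,1,2]
  R3 -= 1·R2 → [0,0,0,2]

L=[[1,0,0,0],[-1,1,0,0],[-2,0,1,0],[2,-1,1,1]] U=[[2,1,-2,1],[0,2,0,-1],[0,0,1,0],[0,0,0,2]]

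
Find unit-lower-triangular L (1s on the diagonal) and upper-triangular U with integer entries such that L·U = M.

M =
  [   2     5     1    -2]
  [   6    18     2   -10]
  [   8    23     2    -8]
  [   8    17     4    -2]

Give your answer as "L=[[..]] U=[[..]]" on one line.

  row1 -= 3·row0 → [0,3,-1,-4]
  row2 -= 4·row0 → [0,3,-2,0]
  row3 -= 4·row0 → [0,-3,0,6]
  row2 -= 1·row1 → [0,0,-1,4]
  row3 -= -1·row1 → [0,0,-1,2]
  row3 -= 1·row2 → [0,0,0,-2]

L=[[1,0,0,0],[3,1,0,0],[4,1,1,0],[4,-1,1,1]] U=[[2,5,1,-2],[0,3,-1,-4],[0,0,-1,4],[0,0,0,-2]]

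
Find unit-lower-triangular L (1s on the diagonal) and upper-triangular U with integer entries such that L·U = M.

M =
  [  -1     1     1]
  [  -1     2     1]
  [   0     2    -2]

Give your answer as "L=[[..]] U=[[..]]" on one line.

  row1 -= 1·row0 → [0,1,0]
  row2 -= 0·row0 → [0,2,-2]
  row2 -= 2·row1 → [0,0,-2]

L=[[1,0,0],[1,1,0],[0,2,1]] U=[[-1,1,1],[0,1,0],[0,0,-2]]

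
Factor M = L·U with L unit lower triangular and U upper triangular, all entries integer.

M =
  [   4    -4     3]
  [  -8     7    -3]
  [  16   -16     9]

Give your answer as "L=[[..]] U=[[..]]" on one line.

L=[[1,0,0],[-2,1,0],[4,0,1]] U=[[4,-4,3],[0,-1,3],[0,0,-3]]

  r1 -= -2·r0 → [0,-1,3]
  r2 -= 4·r0 → [0,0,-3]
  r2 -= 0·r1 → [0,0,-3]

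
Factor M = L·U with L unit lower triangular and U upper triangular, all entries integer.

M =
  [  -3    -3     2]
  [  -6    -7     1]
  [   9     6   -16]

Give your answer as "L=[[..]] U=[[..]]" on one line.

L=[[1,0,0],[2,1,0],[-3,3,1]] U=[[-3,-3,2],[0,-1,-3],[0,0,-1]]

  R1 -= 2·R0 → [0,-1,-3]
  R2 -= -3·R0 → [0,-3,-10]
  R2 -= 3·R1 → [0,0,-1]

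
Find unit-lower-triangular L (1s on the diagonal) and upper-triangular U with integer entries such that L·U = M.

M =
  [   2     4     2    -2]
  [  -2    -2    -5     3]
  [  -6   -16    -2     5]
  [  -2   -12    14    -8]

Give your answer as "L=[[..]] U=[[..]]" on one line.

L=[[1,0,0,0],[-1,1,0,0],[-3,-2,1,0],[-1,-4,-2,1]] U=[[2,4,2,-2],[0,2,-3,1],[0,0,-2,1],[0,0,0,-4]]

  r1 -= -1·r0 → [0,2,-3,1]
  r2 -= -3·r0 → [0,-4,4,-1]
  r3 -= -1·r0 → [0,-8,16,-10]
  r2 -= -2·r1 → [0,0,-2,1]
  r3 -= -4·r1 → [0,0,4,-6]
  r3 -= -2·r2 → [0,0,0,-4]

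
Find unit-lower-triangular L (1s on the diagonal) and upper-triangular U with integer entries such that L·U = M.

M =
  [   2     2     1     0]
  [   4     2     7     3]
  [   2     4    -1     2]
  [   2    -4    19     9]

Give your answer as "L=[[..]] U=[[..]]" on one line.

  R1 -= 2·R0 → [0,-2,5,3]
  R2 -= 1·R0 → [0,2,-2,2]
  R3 -= 1·R0 → [0,-6,18,9]
  R2 -= -1·R1 → [0,0,3,5]
  R3 -= 3·R1 → [0,0,3,0]
  R3 -= 1·R2 → [0,0,0,-5]

L=[[1,0,0,0],[2,1,0,0],[1,-1,1,0],[1,3,1,1]] U=[[2,2,1,0],[0,-2,5,3],[0,0,3,5],[0,0,0,-5]]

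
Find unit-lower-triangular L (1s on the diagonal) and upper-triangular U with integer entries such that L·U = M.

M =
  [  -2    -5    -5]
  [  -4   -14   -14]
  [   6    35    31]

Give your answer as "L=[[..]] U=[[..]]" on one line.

  row1 -= 2·row0 → [0,-4,-4]
  row2 -= -3·row0 → [0,20,16]
  row2 -= -5·row1 → [0,0,-4]

L=[[1,0,0],[2,1,0],[-3,-5,1]] U=[[-2,-5,-5],[0,-4,-4],[0,0,-4]]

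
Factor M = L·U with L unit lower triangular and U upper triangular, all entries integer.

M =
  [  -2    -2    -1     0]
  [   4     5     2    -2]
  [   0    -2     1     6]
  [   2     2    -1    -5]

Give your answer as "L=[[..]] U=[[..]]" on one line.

  r1 -= -2·r0 → [0,1,0,-2]
  r2 -= 0·r0 → [0,-2,1,6]
  r3 -= -1·r0 → [0,0,-2,-5]
  r2 -= -2·r1 → [0,0,1,2]
  r3 -= 0·r1 → [0,0,-2,-5]
  r3 -= -2·r2 → [0,0,0,-1]

L=[[1,0,0,0],[-2,1,0,0],[0,-2,1,0],[-1,0,-2,1]] U=[[-2,-2,-1,0],[0,1,0,-2],[0,0,1,2],[0,0,0,-1]]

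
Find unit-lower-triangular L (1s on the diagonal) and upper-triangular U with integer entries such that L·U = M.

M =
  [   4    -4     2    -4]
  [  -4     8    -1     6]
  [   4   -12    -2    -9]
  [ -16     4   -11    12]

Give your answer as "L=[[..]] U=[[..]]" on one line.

  row1 -= -1·row0 → [0,4,1,2]
  row2 -= 1·row0 → [0,-8,-4,-5]
  row3 -= -4·row0 → [0,-12,-3,-4]
  row2 -= -2·row1 → [0,0,-2,-1]
  row3 -= -3·row1 → [0,0,0,2]
  row3 -= 0·row2 → [0,0,0,2]

L=[[1,0,0,0],[-1,1,0,0],[1,-2,1,0],[-4,-3,0,1]] U=[[4,-4,2,-4],[0,4,1,2],[0,0,-2,-1],[0,0,0,2]]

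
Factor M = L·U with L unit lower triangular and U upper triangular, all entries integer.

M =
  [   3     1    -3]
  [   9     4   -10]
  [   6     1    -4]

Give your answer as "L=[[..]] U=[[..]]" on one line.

L=[[1,0,0],[3,1,0],[2,-1,1]] U=[[3,1,-3],[0,1,-1],[0,0,1]]

  R1 -= 3·R0 → [0,1,-1]
  R2 -= 2·R0 → [0,-1,2]
  R2 -= -1·R1 → [0,0,1]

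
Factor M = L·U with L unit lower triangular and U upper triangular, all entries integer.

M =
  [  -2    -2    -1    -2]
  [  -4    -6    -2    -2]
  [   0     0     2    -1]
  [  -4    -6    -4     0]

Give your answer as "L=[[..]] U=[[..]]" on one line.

L=[[1,0,0,0],[2,1,0,0],[0,0,1,0],[2,1,-1,1]] U=[[-2,-2,-1,-2],[0,-2,0,2],[0,0,2,-1],[0,0,0,1]]

  r1 -= 2·r0 → [0,-2,0,2]
  r2 -= 0·r0 → [0,0,2,-1]
  r3 -= 2·r0 → [0,-2,-2,4]
  r2 -= 0·r1 → [0,0,2,-1]
  r3 -= 1·r1 → [0,0,-2,2]
  r3 -= -1·r2 → [0,0,0,1]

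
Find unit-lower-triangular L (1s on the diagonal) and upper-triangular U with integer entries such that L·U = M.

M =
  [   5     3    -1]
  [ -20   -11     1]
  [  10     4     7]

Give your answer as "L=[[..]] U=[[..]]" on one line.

  r1 -= -4·r0 → [0,1,-3]
  r2 -= 2·r0 → [0,-2,9]
  r2 -= -2·r1 → [0,0,3]

L=[[1,0,0],[-4,1,0],[2,-2,1]] U=[[5,3,-1],[0,1,-3],[0,0,3]]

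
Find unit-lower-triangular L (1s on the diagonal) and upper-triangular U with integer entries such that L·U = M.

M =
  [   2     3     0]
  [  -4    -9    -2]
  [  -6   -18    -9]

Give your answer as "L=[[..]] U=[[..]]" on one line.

  row1 -= -2·row0 → [0,-3,-2]
  row2 -= -3·row0 → [0,-9,-9]
  row2 -= 3·row1 → [0,0,-3]

L=[[1,0,0],[-2,1,0],[-3,3,1]] U=[[2,3,0],[0,-3,-2],[0,0,-3]]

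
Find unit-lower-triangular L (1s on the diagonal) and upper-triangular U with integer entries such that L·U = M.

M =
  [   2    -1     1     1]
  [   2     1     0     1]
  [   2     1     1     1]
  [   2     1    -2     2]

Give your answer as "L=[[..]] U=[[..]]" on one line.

L=[[1,0,0,0],[1,1,0,0],[1,1,1,0],[1,1,-2,1]] U=[[2,-1,1,1],[0,2,-1,0],[0,0,1,0],[0,0,0,1]]

  r1 -= 1·r0 → [0,2,-1,0]
  r2 -= 1·r0 → [0,2,0,0]
  r3 -= 1·r0 → [0,2,-3,1]
  r2 -= 1·r1 → [0,0,1,0]
  r3 -= 1·r1 → [0,0,-2,1]
  r3 -= -2·r2 → [0,0,0,1]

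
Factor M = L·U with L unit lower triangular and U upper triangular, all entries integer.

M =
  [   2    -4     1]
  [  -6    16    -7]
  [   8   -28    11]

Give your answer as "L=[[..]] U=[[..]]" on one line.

L=[[1,0,0],[-3,1,0],[4,-3,1]] U=[[2,-4,1],[0,4,-4],[0,0,-5]]

  r1 -= -3·r0 → [0,4,-4]
  r2 -= 4·r0 → [0,-12,7]
  r2 -= -3·r1 → [0,0,-5]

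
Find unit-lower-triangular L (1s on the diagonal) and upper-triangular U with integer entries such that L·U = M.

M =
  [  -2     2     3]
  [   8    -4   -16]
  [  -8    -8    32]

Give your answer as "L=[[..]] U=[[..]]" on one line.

  row1 -= -4·row0 → [0,4,-4]
  row2 -= 4·row0 → [0,-16,20]
  row2 -= -4·row1 → [0,0,4]

L=[[1,0,0],[-4,1,0],[4,-4,1]] U=[[-2,2,3],[0,4,-4],[0,0,4]]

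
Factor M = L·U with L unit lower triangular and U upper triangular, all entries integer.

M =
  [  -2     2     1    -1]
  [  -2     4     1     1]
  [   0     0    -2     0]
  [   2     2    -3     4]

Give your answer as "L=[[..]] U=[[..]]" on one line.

  R1 -= 1·R0 → [0,2,0,2]
  R2 -= 0·R0 → [0,0,-2,0]
  R3 -= -1·R0 → [0,4,-2,3]
  R2 -= 0·R1 → [0,0,-2,0]
  R3 -= 2·R1 → [0,0,-2,-1]
  R3 -= 1·R2 → [0,0,0,-1]

L=[[1,0,0,0],[1,1,0,0],[0,0,1,0],[-1,2,1,1]] U=[[-2,2,1,-1],[0,2,0,2],[0,0,-2,0],[0,0,0,-1]]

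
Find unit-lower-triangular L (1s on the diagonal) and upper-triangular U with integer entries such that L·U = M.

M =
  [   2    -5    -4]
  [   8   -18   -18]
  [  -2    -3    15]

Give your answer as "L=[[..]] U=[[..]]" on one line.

  r1 -= 4·r0 → [0,2,-2]
  r2 -= -1·r0 → [0,-8,11]
  r2 -= -4·r1 → [0,0,3]

L=[[1,0,0],[4,1,0],[-1,-4,1]] U=[[2,-5,-4],[0,2,-2],[0,0,3]]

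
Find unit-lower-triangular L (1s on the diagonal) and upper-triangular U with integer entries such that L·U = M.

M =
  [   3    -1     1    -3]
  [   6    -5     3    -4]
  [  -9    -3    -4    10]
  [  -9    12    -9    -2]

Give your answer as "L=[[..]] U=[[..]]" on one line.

  r1 -= 2·r0 → [0,-3,1,2]
  r2 -= -3·r0 → [0,-6,-1,1]
  r3 -= -3·r0 → [0,9,-6,-11]
  r2 -= 2·r1 → [0,0,-3,-3]
  r3 -= -3·r1 → [0,0,-3,-5]
  r3 -= 1·r2 → [0,0,0,-2]

L=[[1,0,0,0],[2,1,0,0],[-3,2,1,0],[-3,-3,1,1]] U=[[3,-1,1,-3],[0,-3,1,2],[0,0,-3,-3],[0,0,0,-2]]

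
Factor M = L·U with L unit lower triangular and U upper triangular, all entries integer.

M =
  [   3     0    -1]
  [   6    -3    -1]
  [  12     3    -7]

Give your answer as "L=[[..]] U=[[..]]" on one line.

  row1 -= 2·row0 → [0,-3,1]
  row2 -= 4·row0 → [0,3,-3]
  row2 -= -1·row1 → [0,0,-2]

L=[[1,0,0],[2,1,0],[4,-1,1]] U=[[3,0,-1],[0,-3,1],[0,0,-2]]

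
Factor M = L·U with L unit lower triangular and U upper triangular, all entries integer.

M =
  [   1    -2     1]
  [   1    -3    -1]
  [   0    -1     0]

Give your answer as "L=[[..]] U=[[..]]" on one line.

  r1 -= 1·r0 → [0,-1,-2]
  r2 -= 0·r0 → [0,-1,0]
  r2 -= 1·r1 → [0,0,2]

L=[[1,0,0],[1,1,0],[0,1,1]] U=[[1,-2,1],[0,-1,-2],[0,0,2]]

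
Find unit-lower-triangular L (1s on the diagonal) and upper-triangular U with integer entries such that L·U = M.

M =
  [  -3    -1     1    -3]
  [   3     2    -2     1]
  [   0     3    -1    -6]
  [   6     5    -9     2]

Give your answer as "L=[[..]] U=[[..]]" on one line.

  r1 -= -1·r0 → [0,1,-1,-2]
  r2 -= 0·r0 → [0,3,-1,-6]
  r3 -= -2·r0 → [0,3,-7,-4]
  r2 -= 3·r1 → [0,0,2,0]
  r3 -= 3·r1 → [0,0,-4,2]
  r3 -= -2·r2 → [0,0,0,2]

L=[[1,0,0,0],[-1,1,0,0],[0,3,1,0],[-2,3,-2,1]] U=[[-3,-1,1,-3],[0,1,-1,-2],[0,0,2,0],[0,0,0,2]]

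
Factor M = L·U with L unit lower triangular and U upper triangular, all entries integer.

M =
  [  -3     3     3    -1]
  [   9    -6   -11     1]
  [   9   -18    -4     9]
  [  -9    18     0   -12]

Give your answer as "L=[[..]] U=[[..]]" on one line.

L=[[1,0,0,0],[-3,1,0,0],[-3,-3,1,0],[3,3,3,1]] U=[[-3,3,3,-1],[0,3,-2,-2],[0,0,-1,0],[0,0,0,-3]]

  R1 -= -3·R0 → [0,3,-2,-2]
  R2 -= -3·R0 → [0,-9,5,6]
  R3 -= 3·R0 → [0,9,-9,-9]
  R2 -= -3·R1 → [0,0,-1,0]
  R3 -= 3·R1 → [0,0,-3,-3]
  R3 -= 3·R2 → [0,0,0,-3]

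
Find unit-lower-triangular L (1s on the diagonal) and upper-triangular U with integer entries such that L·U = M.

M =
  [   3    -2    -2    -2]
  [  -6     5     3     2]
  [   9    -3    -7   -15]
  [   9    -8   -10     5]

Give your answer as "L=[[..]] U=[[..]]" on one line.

  r1 -= -2·r0 → [0,1,-1,-2]
  r2 -= 3·r0 → [0,3,-1,-9]
  r3 -= 3·r0 → [0,-2,-4,11]
  r2 -= 3·r1 → [0,0,2,-3]
  r3 -= -2·r1 → [0,0,-6,7]
  r3 -= -3·r2 → [0,0,0,-2]

L=[[1,0,0,0],[-2,1,0,0],[3,3,1,0],[3,-2,-3,1]] U=[[3,-2,-2,-2],[0,1,-1,-2],[0,0,2,-3],[0,0,0,-2]]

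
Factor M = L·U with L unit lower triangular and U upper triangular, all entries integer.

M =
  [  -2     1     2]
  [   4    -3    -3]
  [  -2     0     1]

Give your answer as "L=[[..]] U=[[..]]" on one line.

  r1 -= -2·r0 → [0,-1,1]
  r2 -= 1·r0 → [0,-1,-1]
  r2 -= 1·r1 → [0,0,-2]

L=[[1,0,0],[-2,1,0],[1,1,1]] U=[[-2,1,2],[0,-1,1],[0,0,-2]]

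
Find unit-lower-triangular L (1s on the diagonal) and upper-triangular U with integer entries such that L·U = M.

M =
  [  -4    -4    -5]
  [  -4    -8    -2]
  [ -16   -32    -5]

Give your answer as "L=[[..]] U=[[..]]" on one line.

  r1 -= 1·r0 → [0,-4,3]
  r2 -= 4·r0 → [0,-16,15]
  r2 -= 4·r1 → [0,0,3]

L=[[1,0,0],[1,1,0],[4,4,1]] U=[[-4,-4,-5],[0,-4,3],[0,0,3]]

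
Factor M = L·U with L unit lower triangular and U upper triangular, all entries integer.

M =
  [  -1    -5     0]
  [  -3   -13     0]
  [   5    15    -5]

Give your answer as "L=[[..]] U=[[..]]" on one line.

L=[[1,0,0],[3,1,0],[-5,-5,1]] U=[[-1,-5,0],[0,2,0],[0,0,-5]]

  row1 -= 3·row0 → [0,2,0]
  row2 -= -5·row0 → [0,-10,-5]
  row2 -= -5·row1 → [0,0,-5]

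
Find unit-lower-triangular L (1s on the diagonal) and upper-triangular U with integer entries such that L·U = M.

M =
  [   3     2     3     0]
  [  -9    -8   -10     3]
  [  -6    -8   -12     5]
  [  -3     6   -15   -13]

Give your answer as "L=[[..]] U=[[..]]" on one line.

  r1 -= -3·r0 → [0,-2,-1,3]
  r2 -= -2·r0 → [0,-4,-6,5]
  r3 -= -1·r0 → [0,8,-12,-13]
  r2 -= 2·r1 → [0,0,-4,-1]
  r3 -= -4·r1 → [0,0,-16,-1]
  r3 -= 4·r2 → [0,0,0,3]

L=[[1,0,0,0],[-3,1,0,0],[-2,2,1,0],[-1,-4,4,1]] U=[[3,2,3,0],[0,-2,-1,3],[0,0,-4,-1],[0,0,0,3]]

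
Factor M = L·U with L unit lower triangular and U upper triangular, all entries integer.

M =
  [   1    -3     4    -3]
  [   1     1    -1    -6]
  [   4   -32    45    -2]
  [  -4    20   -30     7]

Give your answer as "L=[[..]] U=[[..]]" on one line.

L=[[1,0,0,0],[1,1,0,0],[4,-5,1,0],[-4,2,-1,1]] U=[[1,-3,4,-3],[0,4,-5,-3],[0,0,4,-5],[0,0,0,-4]]

  R1 -= 1·R0 → [0,4,-5,-3]
  R2 -= 4·R0 → [0,-20,29,10]
  R3 -= -4·R0 → [0,8,-14,-5]
  R2 -= -5·R1 → [0,0,4,-5]
  R3 -= 2·R1 → [0,0,-4,1]
  R3 -= -1·R2 → [0,0,0,-4]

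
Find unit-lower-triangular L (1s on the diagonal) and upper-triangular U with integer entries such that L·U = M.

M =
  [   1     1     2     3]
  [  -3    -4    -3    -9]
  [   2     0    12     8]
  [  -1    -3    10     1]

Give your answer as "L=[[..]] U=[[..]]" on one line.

  row1 -= -3·row0 → [0,-1,3,0]
  row2 -= 2·row0 → [0,-2,8,2]
  row3 -= -1·row0 → [0,-2,12,4]
  row2 -= 2·row1 → [0,0,2,2]
  row3 -= 2·row1 → [0,0,6,4]
  row3 -= 3·row2 → [0,0,0,-2]

L=[[1,0,0,0],[-3,1,0,0],[2,2,1,0],[-1,2,3,1]] U=[[1,1,2,3],[0,-1,3,0],[0,0,2,2],[0,0,0,-2]]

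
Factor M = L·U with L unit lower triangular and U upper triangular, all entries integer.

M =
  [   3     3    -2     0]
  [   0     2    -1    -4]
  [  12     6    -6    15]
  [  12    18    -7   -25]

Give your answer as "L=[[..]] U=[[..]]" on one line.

L=[[1,0,0,0],[0,1,0,0],[4,-3,1,0],[4,3,-4,1]] U=[[3,3,-2,0],[0,2,-1,-4],[0,0,-1,3],[0,0,0,-1]]

  row1 -= 0·row0 → [0,2,-1,-4]
  row2 -= 4·row0 → [0,-6,2,15]
  row3 -= 4·row0 → [0,6,1,-25]
  row2 -= -3·row1 → [0,0,-1,3]
  row3 -= 3·row1 → [0,0,4,-13]
  row3 -= -4·row2 → [0,0,0,-1]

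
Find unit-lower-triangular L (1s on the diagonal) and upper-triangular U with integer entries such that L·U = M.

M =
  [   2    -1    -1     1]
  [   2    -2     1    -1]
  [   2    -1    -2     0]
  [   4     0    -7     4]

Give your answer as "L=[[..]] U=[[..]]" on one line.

  R1 -= 1·R0 → [0,-1,2,-2]
  R2 -= 1·R0 → [0,0,-1,-1]
  R3 -= 2·R0 → [0,2,-5,2]
  R2 -= 0·R1 → [0,0,-1,-1]
  R3 -= -2·R1 → [0,0,-1,-2]
  R3 -= 1·R2 → [0,0,0,-1]

L=[[1,0,0,0],[1,1,0,0],[1,0,1,0],[2,-2,1,1]] U=[[2,-1,-1,1],[0,-1,2,-2],[0,0,-1,-1],[0,0,0,-1]]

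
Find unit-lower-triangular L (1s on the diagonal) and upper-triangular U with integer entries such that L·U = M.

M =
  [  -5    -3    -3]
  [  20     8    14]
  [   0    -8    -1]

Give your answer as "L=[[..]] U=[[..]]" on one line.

  r1 -= -4·r0 → [0,-4,2]
  r2 -= 0·r0 → [0,-8,-1]
  r2 -= 2·r1 → [0,0,-5]

L=[[1,0,0],[-4,1,0],[0,2,1]] U=[[-5,-3,-3],[0,-4,2],[0,0,-5]]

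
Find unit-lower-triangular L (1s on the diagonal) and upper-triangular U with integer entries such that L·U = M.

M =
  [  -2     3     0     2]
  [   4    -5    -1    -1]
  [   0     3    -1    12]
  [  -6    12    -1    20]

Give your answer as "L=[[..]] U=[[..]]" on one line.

L=[[1,0,0,0],[-2,1,0,0],[0,3,1,0],[3,3,1,1]] U=[[-2,3,0,2],[0,1,-1,3],[0,0,2,3],[0,0,0,2]]

  R1 -= -2·R0 → [0,1,-1,3]
  R2 -= 0·R0 → [0,3,-1,12]
  R3 -= 3·R0 → [0,3,-1,14]
  R2 -= 3·R1 → [0,0,2,3]
  R3 -= 3·R1 → [0,0,2,5]
  R3 -= 1·R2 → [0,0,0,2]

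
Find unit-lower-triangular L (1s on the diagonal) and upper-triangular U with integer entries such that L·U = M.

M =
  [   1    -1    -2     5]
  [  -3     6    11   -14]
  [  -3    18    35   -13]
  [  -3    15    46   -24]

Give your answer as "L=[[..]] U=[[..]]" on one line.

  r1 -= -3·r0 → [0,3,5,1]
  r2 -= -3·r0 → [0,15,29,2]
  r3 -= -3·r0 → [0,12,40,-9]
  r2 -= 5·r1 → [0,0,4,-3]
  r3 -= 4·r1 → [0,0,20,-13]
  r3 -= 5·r2 → [0,0,0,2]

L=[[1,0,0,0],[-3,1,0,0],[-3,5,1,0],[-3,4,5,1]] U=[[1,-1,-2,5],[0,3,5,1],[0,0,4,-3],[0,0,0,2]]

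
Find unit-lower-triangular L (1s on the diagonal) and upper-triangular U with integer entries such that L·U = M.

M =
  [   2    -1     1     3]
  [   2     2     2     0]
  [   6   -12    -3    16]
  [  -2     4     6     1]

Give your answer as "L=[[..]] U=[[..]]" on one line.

L=[[1,0,0,0],[1,1,0,0],[3,-3,1,0],[-1,1,-2,1]] U=[[2,-1,1,3],[0,3,1,-3],[0,0,-3,-2],[0,0,0,3]]

  r1 -= 1·r0 → [0,3,1,-3]
  r2 -= 3·r0 → [0,-9,-6,7]
  r3 -= -1·r0 → [0,3,7,4]
  r2 -= -3·r1 → [0,0,-3,-2]
  r3 -= 1·r1 → [0,0,6,7]
  r3 -= -2·r2 → [0,0,0,3]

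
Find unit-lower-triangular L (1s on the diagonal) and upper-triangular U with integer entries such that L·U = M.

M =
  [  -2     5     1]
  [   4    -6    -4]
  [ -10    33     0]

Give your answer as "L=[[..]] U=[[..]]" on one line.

L=[[1,0,0],[-2,1,0],[5,2,1]] U=[[-2,5,1],[0,4,-2],[0,0,-1]]

  R1 -= -2·R0 → [0,4,-2]
  R2 -= 5·R0 → [0,8,-5]
  R2 -= 2·R1 → [0,0,-1]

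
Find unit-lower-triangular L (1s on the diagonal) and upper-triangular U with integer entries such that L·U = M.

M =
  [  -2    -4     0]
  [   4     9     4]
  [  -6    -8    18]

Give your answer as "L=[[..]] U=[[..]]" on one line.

L=[[1,0,0],[-2,1,0],[3,4,1]] U=[[-2,-4,0],[0,1,4],[0,0,2]]

  row1 -= -2·row0 → [0,1,4]
  row2 -= 3·row0 → [0,4,18]
  row2 -= 4·row1 → [0,0,2]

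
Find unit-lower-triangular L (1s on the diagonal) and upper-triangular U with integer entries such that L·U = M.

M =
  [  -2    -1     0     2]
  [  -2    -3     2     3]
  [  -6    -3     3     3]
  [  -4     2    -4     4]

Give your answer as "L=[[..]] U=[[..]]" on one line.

L=[[1,0,0,0],[1,1,0,0],[3,0,1,0],[2,-2,0,1]] U=[[-2,-1,0,2],[0,-2,2,1],[0,0,3,-3],[0,0,0,2]]

  row1 -= 1·row0 → [0,-2,2,1]
  row2 -= 3·row0 → [0,0,3,-3]
  row3 -= 2·row0 → [0,4,-4,0]
  row2 -= 0·row1 → [0,0,3,-3]
  row3 -= -2·row1 → [0,0,0,2]
  row3 -= 0·row2 → [0,0,0,2]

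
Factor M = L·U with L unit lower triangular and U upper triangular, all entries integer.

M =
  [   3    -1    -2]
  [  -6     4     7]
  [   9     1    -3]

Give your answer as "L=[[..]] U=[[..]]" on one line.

  R1 -= -2·R0 → [0,2,3]
  R2 -= 3·R0 → [0,4,3]
  R2 -= 2·R1 → [0,0,-3]

L=[[1,0,0],[-2,1,0],[3,2,1]] U=[[3,-1,-2],[0,2,3],[0,0,-3]]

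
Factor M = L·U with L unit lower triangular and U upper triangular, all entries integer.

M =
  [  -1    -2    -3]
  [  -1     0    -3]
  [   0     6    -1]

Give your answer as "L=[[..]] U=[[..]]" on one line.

  R1 -= 1·R0 → [0,2,0]
  R2 -= 0·R0 → [0,6,-1]
  R2 -= 3·R1 → [0,0,-1]

L=[[1,0,0],[1,1,0],[0,3,1]] U=[[-1,-2,-3],[0,2,0],[0,0,-1]]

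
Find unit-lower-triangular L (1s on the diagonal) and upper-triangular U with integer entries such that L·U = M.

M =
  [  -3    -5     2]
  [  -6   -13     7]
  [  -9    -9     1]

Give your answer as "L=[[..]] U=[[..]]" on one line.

  R1 -= 2·R0 → [0,-3,3]
  R2 -= 3·R0 → [0,6,-5]
  R2 -= -2·R1 → [0,0,1]

L=[[1,0,0],[2,1,0],[3,-2,1]] U=[[-3,-5,2],[0,-3,3],[0,0,1]]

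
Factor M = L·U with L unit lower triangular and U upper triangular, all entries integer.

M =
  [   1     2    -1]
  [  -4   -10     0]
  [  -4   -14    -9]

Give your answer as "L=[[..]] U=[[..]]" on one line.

  r1 -= -4·r0 → [0,-2,-4]
  r2 -= -4·r0 → [0,-6,-13]
  r2 -= 3·r1 → [0,0,-1]

L=[[1,0,0],[-4,1,0],[-4,3,1]] U=[[1,2,-1],[0,-2,-4],[0,0,-1]]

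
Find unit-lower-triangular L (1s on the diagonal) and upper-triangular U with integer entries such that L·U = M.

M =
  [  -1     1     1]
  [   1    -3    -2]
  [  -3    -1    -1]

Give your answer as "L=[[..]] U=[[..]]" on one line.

  row1 -= -1·row0 → [0,-2,-1]
  row2 -= 3·row0 → [0,-4,-4]
  row2 -= 2·row1 → [0,0,-2]

L=[[1,0,0],[-1,1,0],[3,2,1]] U=[[-1,1,1],[0,-2,-1],[0,0,-2]]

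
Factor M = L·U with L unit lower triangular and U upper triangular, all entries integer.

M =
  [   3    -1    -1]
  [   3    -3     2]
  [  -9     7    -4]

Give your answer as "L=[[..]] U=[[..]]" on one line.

L=[[1,0,0],[1,1,0],[-3,-2,1]] U=[[3,-1,-1],[0,-2,3],[0,0,-1]]

  R1 -= 1·R0 → [0,-2,3]
  R2 -= -3·R0 → [0,4,-7]
  R2 -= -2·R1 → [0,0,-1]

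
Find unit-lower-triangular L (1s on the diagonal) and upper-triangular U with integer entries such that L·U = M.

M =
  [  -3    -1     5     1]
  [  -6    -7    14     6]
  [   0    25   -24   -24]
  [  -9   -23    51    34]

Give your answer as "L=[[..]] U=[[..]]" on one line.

L=[[1,0,0,0],[2,1,0,0],[0,-5,1,0],[3,4,-5,1]] U=[[-3,-1,5,1],[0,-5,4,4],[0,0,-4,-4],[0,0,0,-5]]

  R1 -= 2·R0 → [0,-5,4,4]
  R2 -= 0·R0 → [0,25,-24,-24]
  R3 -= 3·R0 → [0,-20,36,31]
  R2 -= -5·R1 → [0,0,-4,-4]
  R3 -= 4·R1 → [0,0,20,15]
  R3 -= -5·R2 → [0,0,0,-5]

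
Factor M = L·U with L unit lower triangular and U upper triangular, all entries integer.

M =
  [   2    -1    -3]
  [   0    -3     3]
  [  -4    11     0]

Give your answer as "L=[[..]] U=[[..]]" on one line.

L=[[1,0,0],[0,1,0],[-2,-3,1]] U=[[2,-1,-3],[0,-3,3],[0,0,3]]

  r1 -= 0·r0 → [0,-3,3]
  r2 -= -2·r0 → [0,9,-6]
  r2 -= -3·r1 → [0,0,3]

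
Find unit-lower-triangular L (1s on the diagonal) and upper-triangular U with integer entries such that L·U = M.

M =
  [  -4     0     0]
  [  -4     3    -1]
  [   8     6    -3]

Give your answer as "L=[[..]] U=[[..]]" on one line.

L=[[1,0,0],[1,1,0],[-2,2,1]] U=[[-4,0,0],[0,3,-1],[0,0,-1]]

  row1 -= 1·row0 → [0,3,-1]
  row2 -= -2·row0 → [0,6,-3]
  row2 -= 2·row1 → [0,0,-1]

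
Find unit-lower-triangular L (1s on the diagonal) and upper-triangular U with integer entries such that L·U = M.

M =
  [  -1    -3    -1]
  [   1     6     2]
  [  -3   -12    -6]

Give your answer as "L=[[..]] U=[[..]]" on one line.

L=[[1,0,0],[-1,1,0],[3,-1,1]] U=[[-1,-3,-1],[0,3,1],[0,0,-2]]

  row1 -= -1·row0 → [0,3,1]
  row2 -= 3·row0 → [0,-3,-3]
  row2 -= -1·row1 → [0,0,-2]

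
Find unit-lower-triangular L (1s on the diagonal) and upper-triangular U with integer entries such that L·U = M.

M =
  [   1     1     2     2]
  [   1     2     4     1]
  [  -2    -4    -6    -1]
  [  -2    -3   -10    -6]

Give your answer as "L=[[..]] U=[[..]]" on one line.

  r1 -= 1·r0 → [0,1,2,-1]
  r2 -= -2·r0 → [0,-2,-2,3]
  r3 -= -2·r0 → [0,-1,-6,-2]
  r2 -= -2·r1 → [0,0,2,1]
  r3 -= -1·r1 → [0,0,-4,-3]
  r3 -= -2·r2 → [0,0,0,-1]

L=[[1,0,0,0],[1,1,0,0],[-2,-2,1,0],[-2,-1,-2,1]] U=[[1,1,2,2],[0,1,2,-1],[0,0,2,1],[0,0,0,-1]]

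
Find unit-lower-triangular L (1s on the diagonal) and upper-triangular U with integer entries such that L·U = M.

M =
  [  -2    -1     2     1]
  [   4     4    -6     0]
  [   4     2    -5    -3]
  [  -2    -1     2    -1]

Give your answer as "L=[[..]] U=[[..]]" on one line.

L=[[1,0,0,0],[-2,1,0,0],[-2,0,1,0],[1,0,0,1]] U=[[-2,-1,2,1],[0,2,-2,2],[0,0,-1,-1],[0,0,0,-2]]

  R1 -= -2·R0 → [0,2,-2,2]
  R2 -= -2·R0 → [0,0,-1,-1]
  R3 -= 1·R0 → [0,0,0,-2]
  R2 -= 0·R1 → [0,0,-1,-1]
  R3 -= 0·R1 → [0,0,0,-2]
  R3 -= 0·R2 → [0,0,0,-2]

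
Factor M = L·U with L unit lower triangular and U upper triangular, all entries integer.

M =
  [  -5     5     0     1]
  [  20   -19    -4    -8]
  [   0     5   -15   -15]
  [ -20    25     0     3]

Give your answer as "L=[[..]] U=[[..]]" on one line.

L=[[1,0,0,0],[-4,1,0,0],[0,5,1,0],[4,5,4,1]] U=[[-5,5,0,1],[0,1,-4,-4],[0,0,5,5],[0,0,0,-1]]

  row1 -= -4·row0 → [0,1,-4,-4]
  row2 -= 0·row0 → [0,5,-15,-15]
  row3 -= 4·row0 → [0,5,0,-1]
  row2 -= 5·row1 → [0,0,5,5]
  row3 -= 5·row1 → [0,0,20,19]
  row3 -= 4·row2 → [0,0,0,-1]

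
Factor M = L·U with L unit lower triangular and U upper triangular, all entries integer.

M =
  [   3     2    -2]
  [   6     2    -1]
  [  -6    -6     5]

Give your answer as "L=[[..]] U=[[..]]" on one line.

  r1 -= 2·r0 → [0,-2,3]
  r2 -= -2·r0 → [0,-2,1]
  r2 -= 1·r1 → [0,0,-2]

L=[[1,0,0],[2,1,0],[-2,1,1]] U=[[3,2,-2],[0,-2,3],[0,0,-2]]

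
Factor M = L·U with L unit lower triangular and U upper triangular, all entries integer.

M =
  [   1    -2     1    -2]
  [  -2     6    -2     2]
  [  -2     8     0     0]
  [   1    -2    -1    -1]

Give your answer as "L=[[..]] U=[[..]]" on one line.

  row1 -= -2·row0 → [0,2,0,-2]
  row2 -= -2·row0 → [0,4,2,-4]
  row3 -= 1·row0 → [0,0,-2,1]
  row2 -= 2·row1 → [0,0,2,0]
  row3 -= 0·row1 → [0,0,-2,1]
  row3 -= -1·row2 → [0,0,0,1]

L=[[1,0,0,0],[-2,1,0,0],[-2,2,1,0],[1,0,-1,1]] U=[[1,-2,1,-2],[0,2,0,-2],[0,0,2,0],[0,0,0,1]]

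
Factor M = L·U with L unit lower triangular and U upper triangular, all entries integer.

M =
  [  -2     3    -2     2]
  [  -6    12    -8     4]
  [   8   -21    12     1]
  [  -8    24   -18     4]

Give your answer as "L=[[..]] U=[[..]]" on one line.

L=[[1,0,0,0],[3,1,0,0],[-4,-3,1,0],[4,4,1,1]] U=[[-2,3,-2,2],[0,3,-2,-2],[0,0,-2,3],[0,0,0,1]]

  R1 -= 3·R0 → [0,3,-2,-2]
  R2 -= -4·R0 → [0,-9,4,9]
  R3 -= 4·R0 → [0,12,-10,-4]
  R2 -= -3·R1 → [0,0,-2,3]
  R3 -= 4·R1 → [0,0,-2,4]
  R3 -= 1·R2 → [0,0,0,1]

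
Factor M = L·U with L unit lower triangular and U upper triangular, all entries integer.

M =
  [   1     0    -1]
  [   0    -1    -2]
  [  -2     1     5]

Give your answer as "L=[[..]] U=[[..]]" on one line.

  row1 -= 0·row0 → [0,-1,-2]
  row2 -= -2·row0 → [0,1,3]
  row2 -= -1·row1 → [0,0,1]

L=[[1,0,0],[0,1,0],[-2,-1,1]] U=[[1,0,-1],[0,-1,-2],[0,0,1]]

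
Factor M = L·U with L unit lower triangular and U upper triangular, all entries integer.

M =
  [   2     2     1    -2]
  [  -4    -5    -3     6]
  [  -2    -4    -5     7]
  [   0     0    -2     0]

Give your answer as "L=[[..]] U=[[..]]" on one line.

L=[[1,0,0,0],[-2,1,0,0],[-1,2,1,0],[0,0,1,1]] U=[[2,2,1,-2],[0,-1,-1,2],[0,0,-2,1],[0,0,0,-1]]

  r1 -= -2·r0 → [0,-1,-1,2]
  r2 -= -1·r0 → [0,-2,-4,5]
  r3 -= 0·r0 → [0,0,-2,0]
  r2 -= 2·r1 → [0,0,-2,1]
  r3 -= 0·r1 → [0,0,-2,0]
  r3 -= 1·r2 → [0,0,0,-1]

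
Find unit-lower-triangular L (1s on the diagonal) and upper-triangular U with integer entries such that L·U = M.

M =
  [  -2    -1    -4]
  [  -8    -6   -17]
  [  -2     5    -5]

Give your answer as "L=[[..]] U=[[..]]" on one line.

L=[[1,0,0],[4,1,0],[1,-3,1]] U=[[-2,-1,-4],[0,-2,-1],[0,0,-4]]

  R1 -= 4·R0 → [0,-2,-1]
  R2 -= 1·R0 → [0,6,-1]
  R2 -= -3·R1 → [0,0,-4]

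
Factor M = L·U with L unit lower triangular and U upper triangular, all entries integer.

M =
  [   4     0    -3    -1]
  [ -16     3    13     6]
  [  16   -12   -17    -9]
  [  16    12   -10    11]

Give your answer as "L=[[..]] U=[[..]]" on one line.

  R1 -= -4·R0 → [0,3,1,2]
  R2 -= 4·R0 → [0,-12,-5,-5]
  R3 -= 4·R0 → [0,12,2,15]
  R2 -= -4·R1 → [0,0,-1,3]
  R3 -= 4·R1 → [0,0,-2,7]
  R3 -= 2·R2 → [0,0,0,1]

L=[[1,0,0,0],[-4,1,0,0],[4,-4,1,0],[4,4,2,1]] U=[[4,0,-3,-1],[0,3,1,2],[0,0,-1,3],[0,0,0,1]]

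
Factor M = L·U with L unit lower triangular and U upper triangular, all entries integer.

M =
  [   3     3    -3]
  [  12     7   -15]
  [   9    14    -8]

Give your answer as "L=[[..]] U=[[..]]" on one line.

  r1 -= 4·r0 → [0,-5,-3]
  r2 -= 3·r0 → [0,5,1]
  r2 -= -1·r1 → [0,0,-2]

L=[[1,0,0],[4,1,0],[3,-1,1]] U=[[3,3,-3],[0,-5,-3],[0,0,-2]]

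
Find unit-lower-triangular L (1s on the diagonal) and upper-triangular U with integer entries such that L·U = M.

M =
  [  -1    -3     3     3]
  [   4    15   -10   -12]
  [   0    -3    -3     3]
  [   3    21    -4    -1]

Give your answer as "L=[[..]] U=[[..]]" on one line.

L=[[1,0,0,0],[-4,1,0,0],[0,-1,1,0],[-3,4,3,1]] U=[[-1,-3,3,3],[0,3,2,0],[0,0,-1,3],[0,0,0,-1]]

  r1 -= -4·r0 → [0,3,2,0]
  r2 -= 0·r0 → [0,-3,-3,3]
  r3 -= -3·r0 → [0,12,5,8]
  r2 -= -1·r1 → [0,0,-1,3]
  r3 -= 4·r1 → [0,0,-3,8]
  r3 -= 3·r2 → [0,0,0,-1]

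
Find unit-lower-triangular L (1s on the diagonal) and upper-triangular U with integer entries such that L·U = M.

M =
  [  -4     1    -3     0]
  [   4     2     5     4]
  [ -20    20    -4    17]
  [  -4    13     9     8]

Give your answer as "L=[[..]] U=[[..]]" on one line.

L=[[1,0,0,0],[-1,1,0,0],[5,5,1,0],[1,4,4,1]] U=[[-4,1,-3,0],[0,3,2,4],[0,0,1,-3],[0,0,0,4]]

  R1 -= -1·R0 → [0,3,2,4]
  R2 -= 5·R0 → [0,15,11,17]
  R3 -= 1·R0 → [0,12,12,8]
  R2 -= 5·R1 → [0,0,1,-3]
  R3 -= 4·R1 → [0,0,4,-8]
  R3 -= 4·R2 → [0,0,0,4]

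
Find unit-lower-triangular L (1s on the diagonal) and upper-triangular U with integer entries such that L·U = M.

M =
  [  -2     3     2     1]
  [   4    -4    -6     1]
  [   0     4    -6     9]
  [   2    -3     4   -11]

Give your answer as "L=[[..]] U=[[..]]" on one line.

  row1 -= -2·row0 → [0,2,-2,3]
  row2 -= 0·row0 → [0,4,-6,9]
  row3 -= -1·row0 → [0,0,6,-10]
  row2 -= 2·row1 → [0,0,-2,3]
  row3 -= 0·row1 → [0,0,6,-10]
  row3 -= -3·row2 → [0,0,0,-1]

L=[[1,0,0,0],[-2,1,0,0],[0,2,1,0],[-1,0,-3,1]] U=[[-2,3,2,1],[0,2,-2,3],[0,0,-2,3],[0,0,0,-1]]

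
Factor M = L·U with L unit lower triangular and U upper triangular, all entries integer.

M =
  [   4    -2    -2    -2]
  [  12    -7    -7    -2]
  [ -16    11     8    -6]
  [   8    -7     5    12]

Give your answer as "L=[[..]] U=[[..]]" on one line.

L=[[1,0,0,0],[3,1,0,0],[-4,-3,1,0],[2,3,-4,1]] U=[[4,-2,-2,-2],[0,-1,-1,4],[0,0,-3,-2],[0,0,0,-4]]

  R1 -= 3·R0 → [0,-1,-1,4]
  R2 -= -4·R0 → [0,3,0,-14]
  R3 -= 2·R0 → [0,-3,9,16]
  R2 -= -3·R1 → [0,0,-3,-2]
  R3 -= 3·R1 → [0,0,12,4]
  R3 -= -4·R2 → [0,0,0,-4]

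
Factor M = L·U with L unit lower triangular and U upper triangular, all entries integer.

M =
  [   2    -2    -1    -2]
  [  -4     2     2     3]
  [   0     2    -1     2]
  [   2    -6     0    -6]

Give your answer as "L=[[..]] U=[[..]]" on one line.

  r1 -= -2·r0 → [0,-2,0,-1]
  r2 -= 0·r0 → [0,2,-1,2]
  r3 -= 1·r0 → [0,-4,1,-4]
  r2 -= -1·r1 → [0,0,-1,1]
  r3 -= 2·r1 → [0,0,1,-2]
  r3 -= -1·r2 → [0,0,0,-1]

L=[[1,0,0,0],[-2,1,0,0],[0,-1,1,0],[1,2,-1,1]] U=[[2,-2,-1,-2],[0,-2,0,-1],[0,0,-1,1],[0,0,0,-1]]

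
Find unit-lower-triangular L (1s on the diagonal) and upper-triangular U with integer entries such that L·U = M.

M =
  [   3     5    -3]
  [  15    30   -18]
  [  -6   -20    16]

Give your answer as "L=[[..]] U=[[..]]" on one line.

L=[[1,0,0],[5,1,0],[-2,-2,1]] U=[[3,5,-3],[0,5,-3],[0,0,4]]

  R1 -= 5·R0 → [0,5,-3]
  R2 -= -2·R0 → [0,-10,10]
  R2 -= -2·R1 → [0,0,4]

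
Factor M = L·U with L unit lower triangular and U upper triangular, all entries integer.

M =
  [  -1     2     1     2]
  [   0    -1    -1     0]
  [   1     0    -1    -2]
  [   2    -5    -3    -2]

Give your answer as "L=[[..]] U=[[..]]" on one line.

L=[[1,0,0,0],[0,1,0,0],[-1,-2,1,0],[-2,1,0,1]] U=[[-1,2,1,2],[0,-1,-1,0],[0,0,-2,0],[0,0,0,2]]

  r1 -= 0·r0 → [0,-1,-1,0]
  r2 -= -1·r0 → [0,2,0,0]
  r3 -= -2·r0 → [0,-1,-1,2]
  r2 -= -2·r1 → [0,0,-2,0]
  r3 -= 1·r1 → [0,0,0,2]
  r3 -= 0·r2 → [0,0,0,2]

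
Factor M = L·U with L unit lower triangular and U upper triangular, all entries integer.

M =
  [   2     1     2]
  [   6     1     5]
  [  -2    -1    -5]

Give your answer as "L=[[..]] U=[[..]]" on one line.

L=[[1,0,0],[3,1,0],[-1,0,1]] U=[[2,1,2],[0,-2,-1],[0,0,-3]]

  row1 -= 3·row0 → [0,-2,-1]
  row2 -= -1·row0 → [0,0,-3]
  row2 -= 0·row1 → [0,0,-3]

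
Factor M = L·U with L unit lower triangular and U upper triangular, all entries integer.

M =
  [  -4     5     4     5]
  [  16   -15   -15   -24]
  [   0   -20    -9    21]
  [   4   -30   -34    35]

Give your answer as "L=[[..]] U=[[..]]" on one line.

L=[[1,0,0,0],[-4,1,0,0],[0,-4,1,0],[-1,-5,5,1]] U=[[-4,5,4,5],[0,5,1,-4],[0,0,-5,5],[0,0,0,-5]]

  r1 -= -4·r0 → [0,5,1,-4]
  r2 -= 0·r0 → [0,-20,-9,21]
  r3 -= -1·r0 → [0,-25,-30,40]
  r2 -= -4·r1 → [0,0,-5,5]
  r3 -= -5·r1 → [0,0,-25,20]
  r3 -= 5·r2 → [0,0,0,-5]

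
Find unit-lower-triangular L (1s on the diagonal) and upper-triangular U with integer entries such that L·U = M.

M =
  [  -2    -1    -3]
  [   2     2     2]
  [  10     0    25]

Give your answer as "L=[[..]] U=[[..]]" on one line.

L=[[1,0,0],[-1,1,0],[-5,-5,1]] U=[[-2,-1,-3],[0,1,-1],[0,0,5]]

  R1 -= -1·R0 → [0,1,-1]
  R2 -= -5·R0 → [0,-5,10]
  R2 -= -5·R1 → [0,0,5]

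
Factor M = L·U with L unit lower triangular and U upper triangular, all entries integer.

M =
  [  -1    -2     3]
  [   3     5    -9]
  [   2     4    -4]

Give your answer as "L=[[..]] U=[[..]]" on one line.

L=[[1,0,0],[-3,1,0],[-2,0,1]] U=[[-1,-2,3],[0,-1,0],[0,0,2]]

  row1 -= -3·row0 → [0,-1,0]
  row2 -= -2·row0 → [0,0,2]
  row2 -= 0·row1 → [0,0,2]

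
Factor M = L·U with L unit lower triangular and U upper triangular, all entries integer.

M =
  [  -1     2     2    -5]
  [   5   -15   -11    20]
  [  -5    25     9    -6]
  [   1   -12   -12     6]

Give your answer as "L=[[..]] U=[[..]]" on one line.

L=[[1,0,0,0],[-5,1,0,0],[5,-3,1,0],[-1,2,2,1]] U=[[-1,2,2,-5],[0,-5,-1,-5],[0,0,-4,4],[0,0,0,3]]

  r1 -= -5·r0 → [0,-5,-1,-5]
  r2 -= 5·r0 → [0,15,-1,19]
  r3 -= -1·r0 → [0,-10,-10,1]
  r2 -= -3·r1 → [0,0,-4,4]
  r3 -= 2·r1 → [0,0,-8,11]
  r3 -= 2·r2 → [0,0,0,3]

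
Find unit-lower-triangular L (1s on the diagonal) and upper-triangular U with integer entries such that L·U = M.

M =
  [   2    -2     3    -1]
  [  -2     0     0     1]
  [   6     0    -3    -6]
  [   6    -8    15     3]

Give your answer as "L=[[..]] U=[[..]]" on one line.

L=[[1,0,0,0],[-1,1,0,0],[3,-3,1,0],[3,1,-1,1]] U=[[2,-2,3,-1],[0,-2,3,0],[0,0,-3,-3],[0,0,0,3]]

  row1 -= -1·row0 → [0,-2,3,0]
  row2 -= 3·row0 → [0,6,-12,-3]
  row3 -= 3·row0 → [0,-2,6,6]
  row2 -= -3·row1 → [0,0,-3,-3]
  row3 -= 1·row1 → [0,0,3,6]
  row3 -= -1·row2 → [0,0,0,3]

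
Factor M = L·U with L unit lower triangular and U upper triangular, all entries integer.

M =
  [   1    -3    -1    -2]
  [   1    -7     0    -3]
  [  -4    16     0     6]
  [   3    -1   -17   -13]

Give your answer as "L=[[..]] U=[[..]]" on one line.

  row1 -= 1·row0 → [0,-4,1,-1]
  row2 -= -4·row0 → [0,4,-4,-2]
  row3 -= 3·row0 → [0,8,-14,-7]
  row2 -= -1·row1 → [0,0,-3,-3]
  row3 -= -2·row1 → [0,0,-12,-9]
  row3 -= 4·row2 → [0,0,0,3]

L=[[1,0,0,0],[1,1,0,0],[-4,-1,1,0],[3,-2,4,1]] U=[[1,-3,-1,-2],[0,-4,1,-1],[0,0,-3,-3],[0,0,0,3]]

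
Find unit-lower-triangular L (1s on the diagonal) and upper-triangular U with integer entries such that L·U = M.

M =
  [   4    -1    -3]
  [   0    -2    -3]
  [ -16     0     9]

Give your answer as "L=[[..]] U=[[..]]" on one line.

  r1 -= 0·r0 → [0,-2,-3]
  r2 -= -4·r0 → [0,-4,-3]
  r2 -= 2·r1 → [0,0,3]

L=[[1,0,0],[0,1,0],[-4,2,1]] U=[[4,-1,-3],[0,-2,-3],[0,0,3]]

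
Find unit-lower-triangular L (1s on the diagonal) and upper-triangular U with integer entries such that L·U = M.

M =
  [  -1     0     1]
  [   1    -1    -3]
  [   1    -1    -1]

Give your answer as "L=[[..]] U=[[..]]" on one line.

L=[[1,0,0],[-1,1,0],[-1,1,1]] U=[[-1,0,1],[0,-1,-2],[0,0,2]]

  R1 -= -1·R0 → [0,-1,-2]
  R2 -= -1·R0 → [0,-1,0]
  R2 -= 1·R1 → [0,0,2]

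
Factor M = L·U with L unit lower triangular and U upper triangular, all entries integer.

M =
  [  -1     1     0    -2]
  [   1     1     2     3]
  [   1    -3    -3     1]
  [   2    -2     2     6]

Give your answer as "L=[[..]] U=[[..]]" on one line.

L=[[1,0,0,0],[-1,1,0,0],[-1,-1,1,0],[-2,0,-2,1]] U=[[-1,1,0,-2],[0,2,2,1],[0,0,-1,0],[0,0,0,2]]

  r1 -= -1·r0 → [0,2,2,1]
  r2 -= -1·r0 → [0,-2,-3,-1]
  r3 -= -2·r0 → [0,0,2,2]
  r2 -= -1·r1 → [0,0,-1,0]
  r3 -= 0·r1 → [0,0,2,2]
  r3 -= -2·r2 → [0,0,0,2]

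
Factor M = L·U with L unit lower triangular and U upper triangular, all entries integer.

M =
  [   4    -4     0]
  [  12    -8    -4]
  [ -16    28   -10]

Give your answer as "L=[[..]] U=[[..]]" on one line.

  R1 -= 3·R0 → [0,4,-4]
  R2 -= -4·R0 → [0,12,-10]
  R2 -= 3·R1 → [0,0,2]

L=[[1,0,0],[3,1,0],[-4,3,1]] U=[[4,-4,0],[0,4,-4],[0,0,2]]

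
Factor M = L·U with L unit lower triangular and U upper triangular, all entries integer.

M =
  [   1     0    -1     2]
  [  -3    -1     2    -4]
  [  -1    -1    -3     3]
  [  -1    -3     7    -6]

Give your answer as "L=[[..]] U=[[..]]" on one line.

L=[[1,0,0,0],[-3,1,0,0],[-1,1,1,0],[-1,3,-3,1]] U=[[1,0,-1,2],[0,-1,-1,2],[0,0,-3,3],[0,0,0,-1]]

  R1 -= -3·R0 → [0,-1,-1,2]
  R2 -= -1·R0 → [0,-1,-4,5]
  R3 -= -1·R0 → [0,-3,6,-4]
  R2 -= 1·R1 → [0,0,-3,3]
  R3 -= 3·R1 → [0,0,9,-10]
  R3 -= -3·R2 → [0,0,0,-1]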